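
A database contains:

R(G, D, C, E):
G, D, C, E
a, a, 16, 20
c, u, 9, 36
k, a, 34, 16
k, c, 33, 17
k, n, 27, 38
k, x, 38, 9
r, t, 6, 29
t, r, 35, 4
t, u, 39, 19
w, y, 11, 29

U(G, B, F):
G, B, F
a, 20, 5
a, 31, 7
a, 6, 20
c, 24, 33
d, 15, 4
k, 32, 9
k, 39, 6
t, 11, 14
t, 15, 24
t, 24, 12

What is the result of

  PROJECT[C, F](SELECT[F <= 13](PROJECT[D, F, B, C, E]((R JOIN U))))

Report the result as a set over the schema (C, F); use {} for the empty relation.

R ⋈ U (natural join on G): {(a, a, 16, 20, 20, 5), (a, a, 16, 20, 31, 7), (a, a, 16, 20, 6, 20), (c, u, 9, 36, 24, 33), (k, a, 34, 16, 32, 9), (k, a, 34, 16, 39, 6), (k, c, 33, 17, 32, 9), (k, c, 33, 17, 39, 6), (k, n, 27, 38, 32, 9), (k, n, 27, 38, 39, 6), (k, x, 38, 9, 32, 9), (k, x, 38, 9, 39, 6), (t, r, 35, 4, 11, 14), (t, r, 35, 4, 15, 24), (t, r, 35, 4, 24, 12), (t, u, 39, 19, 11, 14), (t, u, 39, 19, 15, 24), (t, u, 39, 19, 24, 12)}
π_{D, F, B, C, E} gives {(a, 20, 6, 16, 20), (a, 5, 20, 16, 20), (a, 6, 39, 34, 16), (a, 7, 31, 16, 20), (a, 9, 32, 34, 16), (c, 6, 39, 33, 17), (c, 9, 32, 33, 17), (n, 6, 39, 27, 38), (n, 9, 32, 27, 38), (r, 12, 24, 35, 4), (r, 14, 11, 35, 4), (r, 24, 15, 35, 4), (u, 12, 24, 39, 19), (u, 14, 11, 39, 19), (u, 24, 15, 39, 19), (u, 33, 24, 9, 36), (x, 6, 39, 38, 9), (x, 9, 32, 38, 9)}.
σ[F <= 13]: keep tuples satisfying F <= 13 → {(a, 5, 20, 16, 20), (a, 6, 39, 34, 16), (a, 7, 31, 16, 20), (a, 9, 32, 34, 16), (c, 6, 39, 33, 17), (c, 9, 32, 33, 17), (n, 6, 39, 27, 38), (n, 9, 32, 27, 38), (r, 12, 24, 35, 4), (u, 12, 24, 39, 19), (x, 6, 39, 38, 9), (x, 9, 32, 38, 9)}
π_{C, F} gives {(16, 5), (16, 7), (27, 6), (27, 9), (33, 6), (33, 9), (34, 6), (34, 9), (35, 12), (38, 6), (38, 9), (39, 12)}.

{(16, 5), (16, 7), (27, 6), (27, 9), (33, 6), (33, 9), (34, 6), (34, 9), (35, 12), (38, 6), (38, 9), (39, 12)}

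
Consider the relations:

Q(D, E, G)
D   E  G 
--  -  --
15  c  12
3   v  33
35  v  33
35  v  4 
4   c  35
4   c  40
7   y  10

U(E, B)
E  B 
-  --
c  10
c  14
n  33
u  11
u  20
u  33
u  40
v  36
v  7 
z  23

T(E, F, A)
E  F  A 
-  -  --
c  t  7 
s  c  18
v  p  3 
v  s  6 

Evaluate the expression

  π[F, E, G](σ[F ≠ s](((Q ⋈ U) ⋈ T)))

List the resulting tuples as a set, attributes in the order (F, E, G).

Joining Q and U on E yields {(15, c, 12, 10), (15, c, 12, 14), (3, v, 33, 36), (3, v, 33, 7), (35, v, 33, 36), (35, v, 33, 7), (35, v, 4, 36), (35, v, 4, 7), (4, c, 35, 10), (4, c, 35, 14), (4, c, 40, 10), (4, c, 40, 14)}.
Joining (Q ⋈ U) and T on E yields {(15, c, 12, 10, t, 7), (15, c, 12, 14, t, 7), (3, v, 33, 36, p, 3), (3, v, 33, 36, s, 6), (3, v, 33, 7, p, 3), (3, v, 33, 7, s, 6), (35, v, 33, 36, p, 3), (35, v, 33, 36, s, 6), (35, v, 33, 7, p, 3), (35, v, 33, 7, s, 6), (35, v, 4, 36, p, 3), (35, v, 4, 36, s, 6), (35, v, 4, 7, p, 3), (35, v, 4, 7, s, 6), (4, c, 35, 10, t, 7), (4, c, 35, 14, t, 7), (4, c, 40, 10, t, 7), (4, c, 40, 14, t, 7)}.
Filtering on F ≠ s leaves {(15, c, 12, 10, t, 7), (15, c, 12, 14, t, 7), (3, v, 33, 36, p, 3), (3, v, 33, 7, p, 3), (35, v, 33, 36, p, 3), (35, v, 33, 7, p, 3), (35, v, 4, 36, p, 3), (35, v, 4, 7, p, 3), (4, c, 35, 10, t, 7), (4, c, 35, 14, t, 7), (4, c, 40, 10, t, 7), (4, c, 40, 14, t, 7)}.
Projecting to F, E, G (7 duplicate(s) eliminated): {(p, v, 33), (p, v, 4), (t, c, 12), (t, c, 35), (t, c, 40)}

{(p, v, 33), (p, v, 4), (t, c, 12), (t, c, 35), (t, c, 40)}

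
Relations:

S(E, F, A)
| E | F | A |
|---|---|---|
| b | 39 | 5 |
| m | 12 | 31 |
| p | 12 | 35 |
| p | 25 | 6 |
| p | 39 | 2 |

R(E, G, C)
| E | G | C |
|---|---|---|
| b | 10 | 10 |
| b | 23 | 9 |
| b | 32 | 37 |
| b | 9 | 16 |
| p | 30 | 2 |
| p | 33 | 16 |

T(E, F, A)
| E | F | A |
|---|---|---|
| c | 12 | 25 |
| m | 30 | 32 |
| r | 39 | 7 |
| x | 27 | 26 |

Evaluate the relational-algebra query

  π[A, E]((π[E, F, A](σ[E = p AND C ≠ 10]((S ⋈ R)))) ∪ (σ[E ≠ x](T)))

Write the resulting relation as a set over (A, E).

{(2, p), (25, c), (32, m), (35, p), (6, p), (7, r)}

S ⋈ R (natural join on E): {(b, 39, 5, 10, 10), (b, 39, 5, 23, 9), (b, 39, 5, 32, 37), (b, 39, 5, 9, 16), (p, 12, 35, 30, 2), (p, 12, 35, 33, 16), (p, 25, 6, 30, 2), (p, 25, 6, 33, 16), (p, 39, 2, 30, 2), (p, 39, 2, 33, 16)}
Apply σ_{E = p AND C ≠ 10}; surviving tuples: {(p, 12, 35, 30, 2), (p, 12, 35, 33, 16), (p, 25, 6, 30, 2), (p, 25, 6, 33, 16), (p, 39, 2, 30, 2), (p, 39, 2, 33, 16)}
Projecting to E, F, A (3 duplicate(s) eliminated): {(p, 12, 35), (p, 25, 6), (p, 39, 2)}
Apply σ_{E ≠ x}; surviving tuples: {(c, 12, 25), (m, 30, 32), (r, 39, 7)}
Taking the union: {(c, 12, 25), (m, 30, 32), (p, 12, 35), (p, 25, 6), (p, 39, 2), (r, 39, 7)}
Projecting to A, E: {(2, p), (25, c), (32, m), (35, p), (6, p), (7, r)}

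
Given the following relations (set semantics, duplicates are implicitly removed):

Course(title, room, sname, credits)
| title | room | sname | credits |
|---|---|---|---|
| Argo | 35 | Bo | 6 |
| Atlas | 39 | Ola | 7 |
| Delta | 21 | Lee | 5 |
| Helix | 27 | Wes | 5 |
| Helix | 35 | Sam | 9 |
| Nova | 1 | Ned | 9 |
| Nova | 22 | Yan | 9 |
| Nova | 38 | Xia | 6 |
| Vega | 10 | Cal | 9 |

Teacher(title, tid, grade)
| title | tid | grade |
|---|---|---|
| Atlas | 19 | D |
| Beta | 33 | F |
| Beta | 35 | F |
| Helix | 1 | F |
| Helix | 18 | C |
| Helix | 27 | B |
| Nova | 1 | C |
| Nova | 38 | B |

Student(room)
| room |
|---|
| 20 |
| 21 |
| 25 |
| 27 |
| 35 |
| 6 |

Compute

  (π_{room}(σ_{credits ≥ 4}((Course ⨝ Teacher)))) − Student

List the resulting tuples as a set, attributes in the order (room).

{1, 22, 38, 39}

Joining Course and Teacher on title yields {(Atlas, 39, Ola, 7, 19, D), (Helix, 27, Wes, 5, 1, F), (Helix, 27, Wes, 5, 18, C), (Helix, 27, Wes, 5, 27, B), (Helix, 35, Sam, 9, 1, F), (Helix, 35, Sam, 9, 18, C), (Helix, 35, Sam, 9, 27, B), (Nova, 1, Ned, 9, 1, C), (Nova, 1, Ned, 9, 38, B), (Nova, 22, Yan, 9, 1, C), (Nova, 22, Yan, 9, 38, B), (Nova, 38, Xia, 6, 1, C), (Nova, 38, Xia, 6, 38, B)}.
σ[credits ≥ 4]: keep tuples satisfying credits ≥ 4 → {(Atlas, 39, Ola, 7, 19, D), (Helix, 27, Wes, 5, 1, F), (Helix, 27, Wes, 5, 18, C), (Helix, 27, Wes, 5, 27, B), (Helix, 35, Sam, 9, 1, F), (Helix, 35, Sam, 9, 18, C), (Helix, 35, Sam, 9, 27, B), (Nova, 1, Ned, 9, 1, C), (Nova, 1, Ned, 9, 38, B), (Nova, 22, Yan, 9, 1, C), (Nova, 22, Yan, 9, 38, B), (Nova, 38, Xia, 6, 1, C), (Nova, 38, Xia, 6, 38, B)}
π_{room} gives {1, 22, 27, 35, 38, 39} (7 duplicate(s) eliminated).
Taking the difference: {1, 22, 38, 39}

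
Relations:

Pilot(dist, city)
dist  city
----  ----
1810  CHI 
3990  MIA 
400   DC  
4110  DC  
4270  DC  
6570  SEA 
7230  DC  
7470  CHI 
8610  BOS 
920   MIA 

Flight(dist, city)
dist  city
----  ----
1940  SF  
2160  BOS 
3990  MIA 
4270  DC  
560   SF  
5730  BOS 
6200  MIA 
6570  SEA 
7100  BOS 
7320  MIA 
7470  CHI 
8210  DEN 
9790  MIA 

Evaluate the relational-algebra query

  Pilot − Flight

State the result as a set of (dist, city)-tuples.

{(1810, CHI), (400, DC), (4110, DC), (7230, DC), (8610, BOS), (920, MIA)}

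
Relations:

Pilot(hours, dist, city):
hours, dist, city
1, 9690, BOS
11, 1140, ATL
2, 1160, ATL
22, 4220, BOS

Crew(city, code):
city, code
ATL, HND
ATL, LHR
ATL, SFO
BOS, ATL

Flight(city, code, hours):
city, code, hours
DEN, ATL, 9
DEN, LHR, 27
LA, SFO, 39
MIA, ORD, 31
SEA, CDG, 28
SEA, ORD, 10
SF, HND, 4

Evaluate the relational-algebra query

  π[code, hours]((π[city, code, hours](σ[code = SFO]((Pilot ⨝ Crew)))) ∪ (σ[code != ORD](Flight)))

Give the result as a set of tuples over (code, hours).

Pilot ⋈ Crew (natural join on city): {(1, 9690, BOS, ATL), (11, 1140, ATL, HND), (11, 1140, ATL, LHR), (11, 1140, ATL, SFO), (2, 1160, ATL, HND), (2, 1160, ATL, LHR), (2, 1160, ATL, SFO), (22, 4220, BOS, ATL)}
σ[code = SFO]: keep tuples satisfying code = SFO → {(11, 1140, ATL, SFO), (2, 1160, ATL, SFO)}
Keep only column(s) city, code, hours: {(ATL, SFO, 11), (ATL, SFO, 2)}
σ[code != ORD]: keep tuples satisfying code != ORD → {(DEN, ATL, 9), (DEN, LHR, 27), (LA, SFO, 39), (SEA, CDG, 28), (SF, HND, 4)}
Union: {(ATL, SFO, 11), (ATL, SFO, 2)} with {(DEN, ATL, 9), (DEN, LHR, 27), (LA, SFO, 39), (SEA, CDG, 28), (SF, HND, 4)} → {(ATL, SFO, 11), (ATL, SFO, 2), (DEN, ATL, 9), (DEN, LHR, 27), (LA, SFO, 39), (SEA, CDG, 28), (SF, HND, 4)}
Keep only column(s) code, hours: {(ATL, 9), (CDG, 28), (HND, 4), (LHR, 27), (SFO, 11), (SFO, 2), (SFO, 39)}

{(ATL, 9), (CDG, 28), (HND, 4), (LHR, 27), (SFO, 11), (SFO, 2), (SFO, 39)}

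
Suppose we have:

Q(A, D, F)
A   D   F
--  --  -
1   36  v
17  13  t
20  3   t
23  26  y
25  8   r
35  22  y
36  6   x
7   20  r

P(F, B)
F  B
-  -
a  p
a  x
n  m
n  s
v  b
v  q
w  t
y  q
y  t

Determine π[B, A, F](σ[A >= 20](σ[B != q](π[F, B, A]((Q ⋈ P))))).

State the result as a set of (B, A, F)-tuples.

{(t, 23, y), (t, 35, y)}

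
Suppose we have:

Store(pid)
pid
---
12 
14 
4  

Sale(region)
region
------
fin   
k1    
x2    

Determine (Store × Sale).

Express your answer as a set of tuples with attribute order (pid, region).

{(12, fin), (12, k1), (12, x2), (14, fin), (14, k1), (14, x2), (4, fin), (4, k1), (4, x2)}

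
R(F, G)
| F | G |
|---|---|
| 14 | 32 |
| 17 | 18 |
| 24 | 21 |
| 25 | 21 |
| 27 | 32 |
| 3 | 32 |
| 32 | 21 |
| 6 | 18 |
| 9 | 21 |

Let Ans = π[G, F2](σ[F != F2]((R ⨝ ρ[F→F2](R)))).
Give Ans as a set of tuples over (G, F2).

ρ[F→F2]: schema becomes (F2, G); tuples unchanged.
Joining R and ρ[F→F2](R) on G yields {(14, 32, 14), (14, 32, 27), (14, 32, 3), (17, 18, 17), (17, 18, 6), (24, 21, 24), (24, 21, 25), (24, 21, 32), (24, 21, 9), (25, 21, 24), (25, 21, 25), (25, 21, 32), (25, 21, 9), (27, 32, 14), (27, 32, 27), (27, 32, 3), (3, 32, 14), (3, 32, 27), (3, 32, 3), (32, 21, 24), (32, 21, 25), (32, 21, 32), (32, 21, 9), (6, 18, 17), (6, 18, 6), (9, 21, 24), (9, 21, 25), (9, 21, 32), (9, 21, 9)}.
Apply σ_{F != F2}; surviving tuples: {(14, 32, 27), (14, 32, 3), (17, 18, 6), (24, 21, 25), (24, 21, 32), (24, 21, 9), (25, 21, 24), (25, 21, 32), (25, 21, 9), (27, 32, 14), (27, 32, 3), (3, 32, 14), (3, 32, 27), (32, 21, 24), (32, 21, 25), (32, 21, 9), (6, 18, 17), (9, 21, 24), (9, 21, 25), (9, 21, 32)}
Keep only column(s) G, F2 (11 duplicate(s) eliminated): {(18, 17), (18, 6), (21, 24), (21, 25), (21, 32), (21, 9), (32, 14), (32, 27), (32, 3)}

{(18, 17), (18, 6), (21, 24), (21, 25), (21, 32), (21, 9), (32, 14), (32, 27), (32, 3)}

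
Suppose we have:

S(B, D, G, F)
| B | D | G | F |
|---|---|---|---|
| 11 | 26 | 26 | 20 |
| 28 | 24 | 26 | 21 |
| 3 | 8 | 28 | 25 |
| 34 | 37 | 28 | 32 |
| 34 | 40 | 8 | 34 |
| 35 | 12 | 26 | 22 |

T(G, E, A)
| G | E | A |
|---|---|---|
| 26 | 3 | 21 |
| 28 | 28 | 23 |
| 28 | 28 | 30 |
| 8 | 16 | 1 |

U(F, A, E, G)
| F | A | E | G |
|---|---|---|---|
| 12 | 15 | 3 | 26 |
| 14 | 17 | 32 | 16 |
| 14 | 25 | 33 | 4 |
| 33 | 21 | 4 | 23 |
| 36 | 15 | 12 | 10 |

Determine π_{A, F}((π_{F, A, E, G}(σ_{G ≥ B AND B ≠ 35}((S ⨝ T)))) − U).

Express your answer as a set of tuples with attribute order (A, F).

{(21, 20), (23, 25), (30, 25)}

Natural join on G: {(11, 26, 26, 20, 3, 21), (28, 24, 26, 21, 3, 21), (3, 8, 28, 25, 28, 23), (3, 8, 28, 25, 28, 30), (34, 37, 28, 32, 28, 23), (34, 37, 28, 32, 28, 30), (34, 40, 8, 34, 16, 1), (35, 12, 26, 22, 3, 21)}
Selection G ≥ B AND B ≠ 35: {(11, 26, 26, 20, 3, 21), (3, 8, 28, 25, 28, 23), (3, 8, 28, 25, 28, 30)}
Keep only column(s) F, A, E, G: {(20, 21, 3, 26), (25, 23, 28, 28), (25, 30, 28, 28)}
Set difference of the two operands is {(20, 21, 3, 26), (25, 23, 28, 28), (25, 30, 28, 28)}.
Keep only column(s) A, F: {(21, 20), (23, 25), (30, 25)}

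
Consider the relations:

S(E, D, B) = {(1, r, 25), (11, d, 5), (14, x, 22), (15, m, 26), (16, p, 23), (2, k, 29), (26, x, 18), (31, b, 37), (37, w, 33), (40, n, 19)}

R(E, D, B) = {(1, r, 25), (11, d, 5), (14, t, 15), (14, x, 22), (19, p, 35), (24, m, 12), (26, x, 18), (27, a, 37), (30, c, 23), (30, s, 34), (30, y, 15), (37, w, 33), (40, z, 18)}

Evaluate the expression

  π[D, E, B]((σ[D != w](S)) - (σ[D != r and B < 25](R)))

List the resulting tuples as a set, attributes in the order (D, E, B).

Apply σ_{D != w}; surviving tuples: {(1, r, 25), (11, d, 5), (14, x, 22), (15, m, 26), (16, p, 23), (2, k, 29), (26, x, 18), (31, b, 37), (40, n, 19)}
Apply σ_{D != r and B < 25}; surviving tuples: {(11, d, 5), (14, t, 15), (14, x, 22), (24, m, 12), (26, x, 18), (30, c, 23), (30, y, 15), (40, z, 18)}
Taking the difference: {(1, r, 25), (15, m, 26), (16, p, 23), (2, k, 29), (31, b, 37), (40, n, 19)}
π[D, E, B]: project onto (D, E, B) → {(b, 31, 37), (k, 2, 29), (m, 15, 26), (n, 40, 19), (p, 16, 23), (r, 1, 25)}

{(b, 31, 37), (k, 2, 29), (m, 15, 26), (n, 40, 19), (p, 16, 23), (r, 1, 25)}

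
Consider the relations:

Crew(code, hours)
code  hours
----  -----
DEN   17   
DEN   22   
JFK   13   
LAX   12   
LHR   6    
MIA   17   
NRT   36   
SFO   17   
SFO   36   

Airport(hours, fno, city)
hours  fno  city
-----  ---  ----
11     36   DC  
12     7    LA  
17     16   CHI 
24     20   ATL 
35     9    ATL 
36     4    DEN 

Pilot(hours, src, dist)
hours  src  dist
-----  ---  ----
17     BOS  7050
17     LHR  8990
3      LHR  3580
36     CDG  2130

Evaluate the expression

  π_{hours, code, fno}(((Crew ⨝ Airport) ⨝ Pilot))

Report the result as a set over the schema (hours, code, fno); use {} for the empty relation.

{(17, DEN, 16), (17, MIA, 16), (17, SFO, 16), (36, NRT, 4), (36, SFO, 4)}

Crew ⋈ Airport (natural join on hours): {(DEN, 17, 16, CHI), (LAX, 12, 7, LA), (MIA, 17, 16, CHI), (NRT, 36, 4, DEN), (SFO, 17, 16, CHI), (SFO, 36, 4, DEN)}
(Crew ⨝ Airport) ⋈ Pilot (natural join on hours): {(DEN, 17, 16, CHI, BOS, 7050), (DEN, 17, 16, CHI, LHR, 8990), (MIA, 17, 16, CHI, BOS, 7050), (MIA, 17, 16, CHI, LHR, 8990), (NRT, 36, 4, DEN, CDG, 2130), (SFO, 17, 16, CHI, BOS, 7050), (SFO, 17, 16, CHI, LHR, 8990), (SFO, 36, 4, DEN, CDG, 2130)}
π_{hours, code, fno} gives {(17, DEN, 16), (17, MIA, 16), (17, SFO, 16), (36, NRT, 4), (36, SFO, 4)} (3 duplicate(s) eliminated).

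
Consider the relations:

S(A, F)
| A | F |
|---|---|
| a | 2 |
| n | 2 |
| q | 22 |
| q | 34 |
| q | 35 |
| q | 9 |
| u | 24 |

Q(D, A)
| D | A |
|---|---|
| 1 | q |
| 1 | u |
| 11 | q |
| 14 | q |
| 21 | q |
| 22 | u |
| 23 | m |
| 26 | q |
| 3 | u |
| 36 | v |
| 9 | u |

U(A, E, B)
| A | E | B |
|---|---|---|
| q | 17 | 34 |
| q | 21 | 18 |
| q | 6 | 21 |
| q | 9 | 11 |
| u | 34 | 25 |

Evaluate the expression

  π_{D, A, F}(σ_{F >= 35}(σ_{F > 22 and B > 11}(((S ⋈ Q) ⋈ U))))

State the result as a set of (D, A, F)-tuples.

S ⋈ Q (natural join on A): {(q, 22, 1), (q, 22, 11), (q, 22, 14), (q, 22, 21), (q, 22, 26), (q, 34, 1), (q, 34, 11), (q, 34, 14), (q, 34, 21), (q, 34, 26), (q, 35, 1), (q, 35, 11), (q, 35, 14), (q, 35, 21), (q, 35, 26), (q, 9, 1), (q, 9, 11), (q, 9, 14), (q, 9, 21), (q, 9, 26), (u, 24, 1), (u, 24, 22), (u, 24, 3), (u, 24, 9)}
(S ⋈ Q) ⋈ U (natural join on A): {(q, 22, 1, 17, 34), (q, 22, 1, 21, 18), (q, 22, 1, 6, 21), (q, 22, 1, 9, 11), (q, 22, 11, 17, 34), (q, 22, 11, 21, 18), (q, 22, 11, 6, 21), (q, 22, 11, 9, 11), (q, 22, 14, 17, 34), (q, 22, 14, 21, 18), (q, 22, 14, 6, 21), (q, 22, 14, 9, 11), (q, 22, 21, 17, 34), (q, 22, 21, 21, 18), (q, 22, 21, 6, 21), (q, 22, 21, 9, 11), (q, 22, 26, 17, 34), (q, 22, 26, 21, 18), (q, 22, 26, 6, 21), (q, 22, 26, 9, 11), (q, 34, 1, 17, 34), (q, 34, 1, 21, 18), (q, 34, 1, 6, 21), (q, 34, 1, 9, 11), (q, 34, 11, 17, 34), (q, 34, 11, 21, 18), (q, 34, 11, 6, 21), (q, 34, 11, 9, 11), (q, 34, 14, 17, 34), (q, 34, 14, 21, 18), (q, 34, 14, 6, 21), (q, 34, 14, 9, 11), (q, 34, 21, 17, 34), (q, 34, 21, 21, 18), (q, 34, 21, 6, 21), (q, 34, 21, 9, 11), (q, 34, 26, 17, 34), (q, 34, 26, 21, 18), (q, 34, 26, 6, 21), (q, 34, 26, 9, 11), (q, 35, 1, 17, 34), (q, 35, 1, 21, 18), (q, 35, 1, 6, 21), (q, 35, 1, 9, 11), (q, 35, 11, 17, 34), (q, 35, 11, 21, 18), (q, 35, 11, 6, 21), (q, 35, 11, 9, 11), (q, 35, 14, 17, 34), (q, 35, 14, 21, 18), (q, 35, 14, 6, 21), (q, 35, 14, 9, 11), (q, 35, 21, 17, 34), (q, 35, 21, 21, 18), (q, 35, 21, 6, 21), (q, 35, 21, 9, 11), (q, 35, 26, 17, 34), (q, 35, 26, 21, 18), (q, 35, 26, 6, 21), (q, 35, 26, 9, 11), (q, 9, 1, 17, 34), (q, 9, 1, 21, 18), (q, 9, 1, 6, 21), (q, 9, 1, 9, 11), (q, 9, 11, 17, 34), (q, 9, 11, 21, 18), (q, 9, 11, 6, 21), (q, 9, 11, 9, 11), (q, 9, 14, 17, 34), (q, 9, 14, 21, 18), (q, 9, 14, 6, 21), (q, 9, 14, 9, 11), (q, 9, 21, 17, 34), (q, 9, 21, 21, 18), (q, 9, 21, 6, 21), (q, 9, 21, 9, 11), (q, 9, 26, 17, 34), (q, 9, 26, 21, 18), (q, 9, 26, 6, 21), (q, 9, 26, 9, 11), (u, 24, 1, 34, 25), (u, 24, 22, 34, 25), (u, 24, 3, 34, 25), (u, 24, 9, 34, 25)}
Filtering on F > 22 and B > 11 leaves {(q, 34, 1, 17, 34), (q, 34, 1, 21, 18), (q, 34, 1, 6, 21), (q, 34, 11, 17, 34), (q, 34, 11, 21, 18), (q, 34, 11, 6, 21), (q, 34, 14, 17, 34), (q, 34, 14, 21, 18), (q, 34, 14, 6, 21), (q, 34, 21, 17, 34), (q, 34, 21, 21, 18), (q, 34, 21, 6, 21), (q, 34, 26, 17, 34), (q, 34, 26, 21, 18), (q, 34, 26, 6, 21), (q, 35, 1, 17, 34), (q, 35, 1, 21, 18), (q, 35, 1, 6, 21), (q, 35, 11, 17, 34), (q, 35, 11, 21, 18), (q, 35, 11, 6, 21), (q, 35, 14, 17, 34), (q, 35, 14, 21, 18), (q, 35, 14, 6, 21), (q, 35, 21, 17, 34), (q, 35, 21, 21, 18), (q, 35, 21, 6, 21), (q, 35, 26, 17, 34), (q, 35, 26, 21, 18), (q, 35, 26, 6, 21), (u, 24, 1, 34, 25), (u, 24, 22, 34, 25), (u, 24, 3, 34, 25), (u, 24, 9, 34, 25)}.
Filtering on F >= 35 leaves {(q, 35, 1, 17, 34), (q, 35, 1, 21, 18), (q, 35, 1, 6, 21), (q, 35, 11, 17, 34), (q, 35, 11, 21, 18), (q, 35, 11, 6, 21), (q, 35, 14, 17, 34), (q, 35, 14, 21, 18), (q, 35, 14, 6, 21), (q, 35, 21, 17, 34), (q, 35, 21, 21, 18), (q, 35, 21, 6, 21), (q, 35, 26, 17, 34), (q, 35, 26, 21, 18), (q, 35, 26, 6, 21)}.
Projecting to D, A, F (10 duplicate(s) eliminated): {(1, q, 35), (11, q, 35), (14, q, 35), (21, q, 35), (26, q, 35)}

{(1, q, 35), (11, q, 35), (14, q, 35), (21, q, 35), (26, q, 35)}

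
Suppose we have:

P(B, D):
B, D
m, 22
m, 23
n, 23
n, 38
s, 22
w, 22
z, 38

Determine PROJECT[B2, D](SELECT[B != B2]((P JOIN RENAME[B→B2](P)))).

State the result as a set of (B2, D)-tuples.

{(m, 22), (m, 23), (n, 23), (n, 38), (s, 22), (w, 22), (z, 38)}

ρ[B→B2]: schema becomes (B2, D); tuples unchanged.
Natural join on D: {(m, 22, m), (m, 22, s), (m, 22, w), (m, 23, m), (m, 23, n), (n, 23, m), (n, 23, n), (n, 38, n), (n, 38, z), (s, 22, m), (s, 22, s), (s, 22, w), (w, 22, m), (w, 22, s), (w, 22, w), (z, 38, n), (z, 38, z)}
σ[B != B2]: keep tuples satisfying B != B2 → {(m, 22, s), (m, 22, w), (m, 23, n), (n, 23, m), (n, 38, z), (s, 22, m), (s, 22, w), (w, 22, m), (w, 22, s), (z, 38, n)}
Keep only column(s) B2, D (3 duplicate(s) eliminated): {(m, 22), (m, 23), (n, 23), (n, 38), (s, 22), (w, 22), (z, 38)}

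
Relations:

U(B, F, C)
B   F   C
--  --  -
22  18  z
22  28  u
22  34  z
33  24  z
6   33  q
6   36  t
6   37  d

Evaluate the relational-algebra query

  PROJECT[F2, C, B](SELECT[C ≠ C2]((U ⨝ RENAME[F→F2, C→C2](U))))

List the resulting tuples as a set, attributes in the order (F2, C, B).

{(18, u, 22), (28, z, 22), (33, d, 6), (33, t, 6), (34, u, 22), (36, d, 6), (36, q, 6), (37, q, 6), (37, t, 6)}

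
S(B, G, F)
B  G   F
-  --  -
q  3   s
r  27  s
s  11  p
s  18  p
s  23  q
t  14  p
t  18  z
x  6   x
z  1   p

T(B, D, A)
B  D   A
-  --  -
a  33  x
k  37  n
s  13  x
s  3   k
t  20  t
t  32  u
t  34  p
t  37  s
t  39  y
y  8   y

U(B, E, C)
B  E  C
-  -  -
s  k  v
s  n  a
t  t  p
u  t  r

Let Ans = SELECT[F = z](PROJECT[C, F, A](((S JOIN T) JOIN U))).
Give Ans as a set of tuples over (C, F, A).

Natural join on B: {(s, 11, p, 13, x), (s, 11, p, 3, k), (s, 18, p, 13, x), (s, 18, p, 3, k), (s, 23, q, 13, x), (s, 23, q, 3, k), (t, 14, p, 20, t), (t, 14, p, 32, u), (t, 14, p, 34, p), (t, 14, p, 37, s), (t, 14, p, 39, y), (t, 18, z, 20, t), (t, 18, z, 32, u), (t, 18, z, 34, p), (t, 18, z, 37, s), (t, 18, z, 39, y)}
Natural join on B: {(s, 11, p, 13, x, k, v), (s, 11, p, 13, x, n, a), (s, 11, p, 3, k, k, v), (s, 11, p, 3, k, n, a), (s, 18, p, 13, x, k, v), (s, 18, p, 13, x, n, a), (s, 18, p, 3, k, k, v), (s, 18, p, 3, k, n, a), (s, 23, q, 13, x, k, v), (s, 23, q, 13, x, n, a), (s, 23, q, 3, k, k, v), (s, 23, q, 3, k, n, a), (t, 14, p, 20, t, t, p), (t, 14, p, 32, u, t, p), (t, 14, p, 34, p, t, p), (t, 14, p, 37, s, t, p), (t, 14, p, 39, y, t, p), (t, 18, z, 20, t, t, p), (t, 18, z, 32, u, t, p), (t, 18, z, 34, p, t, p), (t, 18, z, 37, s, t, p), (t, 18, z, 39, y, t, p)}
Projecting to C, F, A (4 duplicate(s) eliminated): {(a, p, k), (a, p, x), (a, q, k), (a, q, x), (p, p, p), (p, p, s), (p, p, t), (p, p, u), (p, p, y), (p, z, p), (p, z, s), (p, z, t), (p, z, u), (p, z, y), (v, p, k), (v, p, x), (v, q, k), (v, q, x)}
Filtering on F = z leaves {(p, z, p), (p, z, s), (p, z, t), (p, z, u), (p, z, y)}.

{(p, z, p), (p, z, s), (p, z, t), (p, z, u), (p, z, y)}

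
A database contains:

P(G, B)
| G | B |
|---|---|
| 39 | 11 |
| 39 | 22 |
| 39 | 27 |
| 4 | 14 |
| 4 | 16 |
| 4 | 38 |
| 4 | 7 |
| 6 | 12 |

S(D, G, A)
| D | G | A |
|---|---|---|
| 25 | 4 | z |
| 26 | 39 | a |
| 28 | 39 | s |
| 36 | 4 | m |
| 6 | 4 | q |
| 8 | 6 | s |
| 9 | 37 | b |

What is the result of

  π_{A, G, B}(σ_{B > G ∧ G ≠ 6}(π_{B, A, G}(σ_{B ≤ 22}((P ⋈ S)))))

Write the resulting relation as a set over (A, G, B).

{(m, 4, 14), (m, 4, 16), (m, 4, 7), (q, 4, 14), (q, 4, 16), (q, 4, 7), (z, 4, 14), (z, 4, 16), (z, 4, 7)}

Joining P and S on G yields {(39, 11, 26, a), (39, 11, 28, s), (39, 22, 26, a), (39, 22, 28, s), (39, 27, 26, a), (39, 27, 28, s), (4, 14, 25, z), (4, 14, 36, m), (4, 14, 6, q), (4, 16, 25, z), (4, 16, 36, m), (4, 16, 6, q), (4, 38, 25, z), (4, 38, 36, m), (4, 38, 6, q), (4, 7, 25, z), (4, 7, 36, m), (4, 7, 6, q), (6, 12, 8, s)}.
Selection B ≤ 22: {(39, 11, 26, a), (39, 11, 28, s), (39, 22, 26, a), (39, 22, 28, s), (4, 14, 25, z), (4, 14, 36, m), (4, 14, 6, q), (4, 16, 25, z), (4, 16, 36, m), (4, 16, 6, q), (4, 7, 25, z), (4, 7, 36, m), (4, 7, 6, q), (6, 12, 8, s)}
Keep only column(s) B, A, G: {(11, a, 39), (11, s, 39), (12, s, 6), (14, m, 4), (14, q, 4), (14, z, 4), (16, m, 4), (16, q, 4), (16, z, 4), (22, a, 39), (22, s, 39), (7, m, 4), (7, q, 4), (7, z, 4)}
Selection B > G ∧ G ≠ 6: {(14, m, 4), (14, q, 4), (14, z, 4), (16, m, 4), (16, q, 4), (16, z, 4), (7, m, 4), (7, q, 4), (7, z, 4)}
Keep only column(s) A, G, B: {(m, 4, 14), (m, 4, 16), (m, 4, 7), (q, 4, 14), (q, 4, 16), (q, 4, 7), (z, 4, 14), (z, 4, 16), (z, 4, 7)}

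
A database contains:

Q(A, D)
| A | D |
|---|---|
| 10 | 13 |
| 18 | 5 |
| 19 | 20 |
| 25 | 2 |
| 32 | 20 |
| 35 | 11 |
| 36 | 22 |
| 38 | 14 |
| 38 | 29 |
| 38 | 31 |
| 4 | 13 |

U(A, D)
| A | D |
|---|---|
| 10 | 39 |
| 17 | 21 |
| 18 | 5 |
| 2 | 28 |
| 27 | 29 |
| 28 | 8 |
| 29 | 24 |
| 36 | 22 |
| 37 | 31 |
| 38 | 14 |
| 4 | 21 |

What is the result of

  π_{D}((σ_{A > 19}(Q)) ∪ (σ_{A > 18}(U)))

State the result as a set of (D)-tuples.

Selection A > 19: {(25, 2), (32, 20), (35, 11), (36, 22), (38, 14), (38, 29), (38, 31)}
Selection A > 18: {(27, 29), (28, 8), (29, 24), (36, 22), (37, 31), (38, 14)}
Taking the union: {(25, 2), (27, 29), (28, 8), (29, 24), (32, 20), (35, 11), (36, 22), (37, 31), (38, 14), (38, 29), (38, 31)}
π[D]: project onto (D) (2 duplicate(s) eliminated) → {11, 14, 2, 20, 22, 24, 29, 31, 8}

{11, 14, 2, 20, 22, 24, 29, 31, 8}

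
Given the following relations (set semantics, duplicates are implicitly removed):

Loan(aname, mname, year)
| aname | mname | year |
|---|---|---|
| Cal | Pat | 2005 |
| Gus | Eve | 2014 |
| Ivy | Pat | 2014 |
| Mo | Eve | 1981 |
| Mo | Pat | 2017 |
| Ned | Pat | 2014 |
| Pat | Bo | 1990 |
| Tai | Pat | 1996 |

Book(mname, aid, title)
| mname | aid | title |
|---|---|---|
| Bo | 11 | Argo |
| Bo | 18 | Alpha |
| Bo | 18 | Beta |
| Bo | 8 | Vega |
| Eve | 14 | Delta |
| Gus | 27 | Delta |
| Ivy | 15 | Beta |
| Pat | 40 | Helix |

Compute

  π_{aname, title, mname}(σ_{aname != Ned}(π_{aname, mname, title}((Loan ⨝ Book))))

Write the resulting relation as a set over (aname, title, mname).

{(Cal, Helix, Pat), (Gus, Delta, Eve), (Ivy, Helix, Pat), (Mo, Delta, Eve), (Mo, Helix, Pat), (Pat, Alpha, Bo), (Pat, Argo, Bo), (Pat, Beta, Bo), (Pat, Vega, Bo), (Tai, Helix, Pat)}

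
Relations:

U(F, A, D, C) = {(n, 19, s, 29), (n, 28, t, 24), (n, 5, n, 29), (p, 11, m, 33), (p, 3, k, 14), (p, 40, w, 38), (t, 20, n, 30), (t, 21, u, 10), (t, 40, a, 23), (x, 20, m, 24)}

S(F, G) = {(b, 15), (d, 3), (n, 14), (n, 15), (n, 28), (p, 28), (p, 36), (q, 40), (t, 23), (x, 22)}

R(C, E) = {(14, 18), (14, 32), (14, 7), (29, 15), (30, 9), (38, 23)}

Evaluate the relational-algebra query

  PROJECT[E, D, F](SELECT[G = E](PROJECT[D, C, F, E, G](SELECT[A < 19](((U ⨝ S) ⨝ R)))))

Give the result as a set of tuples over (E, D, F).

{(15, n, n)}

U ⋈ S (natural join on F): {(n, 19, s, 29, 14), (n, 19, s, 29, 15), (n, 19, s, 29, 28), (n, 28, t, 24, 14), (n, 28, t, 24, 15), (n, 28, t, 24, 28), (n, 5, n, 29, 14), (n, 5, n, 29, 15), (n, 5, n, 29, 28), (p, 11, m, 33, 28), (p, 11, m, 33, 36), (p, 3, k, 14, 28), (p, 3, k, 14, 36), (p, 40, w, 38, 28), (p, 40, w, 38, 36), (t, 20, n, 30, 23), (t, 21, u, 10, 23), (t, 40, a, 23, 23), (x, 20, m, 24, 22)}
(U ⨝ S) ⋈ R (natural join on C): {(n, 19, s, 29, 14, 15), (n, 19, s, 29, 15, 15), (n, 19, s, 29, 28, 15), (n, 5, n, 29, 14, 15), (n, 5, n, 29, 15, 15), (n, 5, n, 29, 28, 15), (p, 3, k, 14, 28, 18), (p, 3, k, 14, 28, 32), (p, 3, k, 14, 28, 7), (p, 3, k, 14, 36, 18), (p, 3, k, 14, 36, 32), (p, 3, k, 14, 36, 7), (p, 40, w, 38, 28, 23), (p, 40, w, 38, 36, 23), (t, 20, n, 30, 23, 9)}
σ[A < 19]: keep tuples satisfying A < 19 → {(n, 5, n, 29, 14, 15), (n, 5, n, 29, 15, 15), (n, 5, n, 29, 28, 15), (p, 3, k, 14, 28, 18), (p, 3, k, 14, 28, 32), (p, 3, k, 14, 28, 7), (p, 3, k, 14, 36, 18), (p, 3, k, 14, 36, 32), (p, 3, k, 14, 36, 7)}
π[D, C, F, E, G]: project onto (D, C, F, E, G) → {(k, 14, p, 18, 28), (k, 14, p, 18, 36), (k, 14, p, 32, 28), (k, 14, p, 32, 36), (k, 14, p, 7, 28), (k, 14, p, 7, 36), (n, 29, n, 15, 14), (n, 29, n, 15, 15), (n, 29, n, 15, 28)}
σ[G = E]: keep tuples satisfying G = E → {(n, 29, n, 15, 15)}
π[E, D, F]: project onto (E, D, F) → {(15, n, n)}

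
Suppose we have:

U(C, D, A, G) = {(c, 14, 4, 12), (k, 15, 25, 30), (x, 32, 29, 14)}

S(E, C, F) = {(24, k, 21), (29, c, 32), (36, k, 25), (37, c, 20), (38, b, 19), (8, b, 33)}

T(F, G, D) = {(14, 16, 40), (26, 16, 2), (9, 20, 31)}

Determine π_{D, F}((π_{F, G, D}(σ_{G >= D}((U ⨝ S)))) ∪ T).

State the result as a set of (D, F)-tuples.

{(15, 21), (15, 25), (2, 26), (31, 9), (40, 14)}

Joining U and S on C yields {(c, 14, 4, 12, 29, 32), (c, 14, 4, 12, 37, 20), (k, 15, 25, 30, 24, 21), (k, 15, 25, 30, 36, 25)}.
Filtering on G >= D leaves {(k, 15, 25, 30, 24, 21), (k, 15, 25, 30, 36, 25)}.
Keep only column(s) F, G, D: {(21, 30, 15), (25, 30, 15)}
Taking the union: {(14, 16, 40), (21, 30, 15), (25, 30, 15), (26, 16, 2), (9, 20, 31)}
Keep only column(s) D, F: {(15, 21), (15, 25), (2, 26), (31, 9), (40, 14)}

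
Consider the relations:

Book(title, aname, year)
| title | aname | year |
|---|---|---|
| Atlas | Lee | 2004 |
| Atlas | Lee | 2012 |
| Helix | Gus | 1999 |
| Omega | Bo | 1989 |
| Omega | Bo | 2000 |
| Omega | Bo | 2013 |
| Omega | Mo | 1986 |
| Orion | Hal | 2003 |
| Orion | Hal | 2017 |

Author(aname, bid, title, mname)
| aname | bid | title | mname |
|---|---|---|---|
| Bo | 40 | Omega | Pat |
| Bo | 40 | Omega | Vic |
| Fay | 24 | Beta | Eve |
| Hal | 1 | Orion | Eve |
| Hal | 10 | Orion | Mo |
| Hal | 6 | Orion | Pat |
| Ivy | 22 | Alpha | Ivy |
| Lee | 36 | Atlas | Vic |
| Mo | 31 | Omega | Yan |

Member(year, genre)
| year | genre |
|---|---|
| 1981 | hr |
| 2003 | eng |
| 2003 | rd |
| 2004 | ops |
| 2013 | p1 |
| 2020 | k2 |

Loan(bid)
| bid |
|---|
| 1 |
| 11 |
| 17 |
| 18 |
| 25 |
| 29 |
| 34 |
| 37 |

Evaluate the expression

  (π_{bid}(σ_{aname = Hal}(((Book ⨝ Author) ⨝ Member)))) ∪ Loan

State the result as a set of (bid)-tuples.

{1, 10, 11, 17, 18, 25, 29, 34, 37, 6}

Book ⋈ Author (natural join on title, aname): {(Atlas, Lee, 2004, 36, Vic), (Atlas, Lee, 2012, 36, Vic), (Omega, Bo, 1989, 40, Pat), (Omega, Bo, 1989, 40, Vic), (Omega, Bo, 2000, 40, Pat), (Omega, Bo, 2000, 40, Vic), (Omega, Bo, 2013, 40, Pat), (Omega, Bo, 2013, 40, Vic), (Omega, Mo, 1986, 31, Yan), (Orion, Hal, 2003, 1, Eve), (Orion, Hal, 2003, 10, Mo), (Orion, Hal, 2003, 6, Pat), (Orion, Hal, 2017, 1, Eve), (Orion, Hal, 2017, 10, Mo), (Orion, Hal, 2017, 6, Pat)}
(Book ⨝ Author) ⋈ Member (natural join on year): {(Atlas, Lee, 2004, 36, Vic, ops), (Omega, Bo, 2013, 40, Pat, p1), (Omega, Bo, 2013, 40, Vic, p1), (Orion, Hal, 2003, 1, Eve, eng), (Orion, Hal, 2003, 1, Eve, rd), (Orion, Hal, 2003, 10, Mo, eng), (Orion, Hal, 2003, 10, Mo, rd), (Orion, Hal, 2003, 6, Pat, eng), (Orion, Hal, 2003, 6, Pat, rd)}
σ[aname = Hal]: keep tuples satisfying aname = Hal → {(Orion, Hal, 2003, 1, Eve, eng), (Orion, Hal, 2003, 1, Eve, rd), (Orion, Hal, 2003, 10, Mo, eng), (Orion, Hal, 2003, 10, Mo, rd), (Orion, Hal, 2003, 6, Pat, eng), (Orion, Hal, 2003, 6, Pat, rd)}
π[bid]: project onto (bid) (3 duplicate(s) eliminated) → {1, 10, 6}
Set union of the two operands is {1, 10, 11, 17, 18, 25, 29, 34, 37, 6}.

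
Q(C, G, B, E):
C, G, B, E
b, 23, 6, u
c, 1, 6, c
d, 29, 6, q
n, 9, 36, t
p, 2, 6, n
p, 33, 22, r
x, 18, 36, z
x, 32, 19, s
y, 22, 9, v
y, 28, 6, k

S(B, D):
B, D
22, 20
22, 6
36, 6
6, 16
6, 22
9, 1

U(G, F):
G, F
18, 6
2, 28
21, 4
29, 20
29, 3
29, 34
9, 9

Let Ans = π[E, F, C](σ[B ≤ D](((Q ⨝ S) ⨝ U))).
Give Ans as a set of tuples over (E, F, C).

{(n, 28, p), (q, 20, d), (q, 3, d), (q, 34, d)}

Q ⋈ S (natural join on B): {(b, 23, 6, u, 16), (b, 23, 6, u, 22), (c, 1, 6, c, 16), (c, 1, 6, c, 22), (d, 29, 6, q, 16), (d, 29, 6, q, 22), (n, 9, 36, t, 6), (p, 2, 6, n, 16), (p, 2, 6, n, 22), (p, 33, 22, r, 20), (p, 33, 22, r, 6), (x, 18, 36, z, 6), (y, 22, 9, v, 1), (y, 28, 6, k, 16), (y, 28, 6, k, 22)}
(Q ⨝ S) ⋈ U (natural join on G): {(d, 29, 6, q, 16, 20), (d, 29, 6, q, 16, 3), (d, 29, 6, q, 16, 34), (d, 29, 6, q, 22, 20), (d, 29, 6, q, 22, 3), (d, 29, 6, q, 22, 34), (n, 9, 36, t, 6, 9), (p, 2, 6, n, 16, 28), (p, 2, 6, n, 22, 28), (x, 18, 36, z, 6, 6)}
Apply σ_{B ≤ D}; surviving tuples: {(d, 29, 6, q, 16, 20), (d, 29, 6, q, 16, 3), (d, 29, 6, q, 16, 34), (d, 29, 6, q, 22, 20), (d, 29, 6, q, 22, 3), (d, 29, 6, q, 22, 34), (p, 2, 6, n, 16, 28), (p, 2, 6, n, 22, 28)}
Projecting to E, F, C (4 duplicate(s) eliminated): {(n, 28, p), (q, 20, d), (q, 3, d), (q, 34, d)}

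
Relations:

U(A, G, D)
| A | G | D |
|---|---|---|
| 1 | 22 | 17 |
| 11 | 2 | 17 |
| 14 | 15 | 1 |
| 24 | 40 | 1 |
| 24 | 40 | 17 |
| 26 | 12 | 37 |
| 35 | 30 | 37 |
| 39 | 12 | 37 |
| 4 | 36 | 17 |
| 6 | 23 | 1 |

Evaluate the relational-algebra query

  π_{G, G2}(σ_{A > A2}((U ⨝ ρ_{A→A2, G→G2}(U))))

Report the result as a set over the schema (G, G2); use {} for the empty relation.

ρ[A→A2, G→G2]: schema becomes (A2, G2, D); tuples unchanged.
Natural join on D: {(1, 22, 17, 1, 22), (1, 22, 17, 11, 2), (1, 22, 17, 24, 40), (1, 22, 17, 4, 36), (11, 2, 17, 1, 22), (11, 2, 17, 11, 2), (11, 2, 17, 24, 40), (11, 2, 17, 4, 36), (14, 15, 1, 14, 15), (14, 15, 1, 24, 40), (14, 15, 1, 6, 23), (24, 40, 1, 14, 15), (24, 40, 1, 24, 40), (24, 40, 1, 6, 23), (24, 40, 17, 1, 22), (24, 40, 17, 11, 2), (24, 40, 17, 24, 40), (24, 40, 17, 4, 36), (26, 12, 37, 26, 12), (26, 12, 37, 35, 30), (26, 12, 37, 39, 12), (35, 30, 37, 26, 12), (35, 30, 37, 35, 30), (35, 30, 37, 39, 12), (39, 12, 37, 26, 12), (39, 12, 37, 35, 30), (39, 12, 37, 39, 12), (4, 36, 17, 1, 22), (4, 36, 17, 11, 2), (4, 36, 17, 24, 40), (4, 36, 17, 4, 36), (6, 23, 1, 14, 15), (6, 23, 1, 24, 40), (6, 23, 1, 6, 23)}
Filtering on A > A2 leaves {(11, 2, 17, 1, 22), (11, 2, 17, 4, 36), (14, 15, 1, 6, 23), (24, 40, 1, 14, 15), (24, 40, 1, 6, 23), (24, 40, 17, 1, 22), (24, 40, 17, 11, 2), (24, 40, 17, 4, 36), (35, 30, 37, 26, 12), (39, 12, 37, 26, 12), (39, 12, 37, 35, 30), (4, 36, 17, 1, 22)}.
Keep only column(s) G, G2: {(12, 12), (12, 30), (15, 23), (2, 22), (2, 36), (30, 12), (36, 22), (40, 15), (40, 2), (40, 22), (40, 23), (40, 36)}

{(12, 12), (12, 30), (15, 23), (2, 22), (2, 36), (30, 12), (36, 22), (40, 15), (40, 2), (40, 22), (40, 23), (40, 36)}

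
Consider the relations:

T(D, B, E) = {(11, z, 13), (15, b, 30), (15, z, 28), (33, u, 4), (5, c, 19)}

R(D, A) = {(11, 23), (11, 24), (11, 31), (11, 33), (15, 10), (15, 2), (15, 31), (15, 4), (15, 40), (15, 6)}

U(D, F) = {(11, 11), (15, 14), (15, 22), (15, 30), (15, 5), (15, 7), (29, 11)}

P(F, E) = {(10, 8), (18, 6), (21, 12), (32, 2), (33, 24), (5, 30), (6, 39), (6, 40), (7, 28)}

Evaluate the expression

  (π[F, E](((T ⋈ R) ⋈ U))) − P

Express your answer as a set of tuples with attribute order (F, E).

Joining T and R on D yields {(11, z, 13, 23), (11, z, 13, 24), (11, z, 13, 31), (11, z, 13, 33), (15, b, 30, 10), (15, b, 30, 2), (15, b, 30, 31), (15, b, 30, 4), (15, b, 30, 40), (15, b, 30, 6), (15, z, 28, 10), (15, z, 28, 2), (15, z, 28, 31), (15, z, 28, 4), (15, z, 28, 40), (15, z, 28, 6)}.
Joining (T ⋈ R) and U on D yields {(11, z, 13, 23, 11), (11, z, 13, 24, 11), (11, z, 13, 31, 11), (11, z, 13, 33, 11), (15, b, 30, 10, 14), (15, b, 30, 10, 22), (15, b, 30, 10, 30), (15, b, 30, 10, 5), (15, b, 30, 10, 7), (15, b, 30, 2, 14), (15, b, 30, 2, 22), (15, b, 30, 2, 30), (15, b, 30, 2, 5), (15, b, 30, 2, 7), (15, b, 30, 31, 14), (15, b, 30, 31, 22), (15, b, 30, 31, 30), (15, b, 30, 31, 5), (15, b, 30, 31, 7), (15, b, 30, 4, 14), (15, b, 30, 4, 22), (15, b, 30, 4, 30), (15, b, 30, 4, 5), (15, b, 30, 4, 7), (15, b, 30, 40, 14), (15, b, 30, 40, 22), (15, b, 30, 40, 30), (15, b, 30, 40, 5), (15, b, 30, 40, 7), (15, b, 30, 6, 14), (15, b, 30, 6, 22), (15, b, 30, 6, 30), (15, b, 30, 6, 5), (15, b, 30, 6, 7), (15, z, 28, 10, 14), (15, z, 28, 10, 22), (15, z, 28, 10, 30), (15, z, 28, 10, 5), (15, z, 28, 10, 7), (15, z, 28, 2, 14), (15, z, 28, 2, 22), (15, z, 28, 2, 30), (15, z, 28, 2, 5), (15, z, 28, 2, 7), (15, z, 28, 31, 14), (15, z, 28, 31, 22), (15, z, 28, 31, 30), (15, z, 28, 31, 5), (15, z, 28, 31, 7), (15, z, 28, 4, 14), (15, z, 28, 4, 22), (15, z, 28, 4, 30), (15, z, 28, 4, 5), (15, z, 28, 4, 7), (15, z, 28, 40, 14), (15, z, 28, 40, 22), (15, z, 28, 40, 30), (15, z, 28, 40, 5), (15, z, 28, 40, 7), (15, z, 28, 6, 14), (15, z, 28, 6, 22), (15, z, 28, 6, 30), (15, z, 28, 6, 5), (15, z, 28, 6, 7)}.
π[F, E]: project onto (F, E) (53 duplicate(s) eliminated) → {(11, 13), (14, 28), (14, 30), (22, 28), (22, 30), (30, 28), (30, 30), (5, 28), (5, 30), (7, 28), (7, 30)}
Set difference of the two operands is {(11, 13), (14, 28), (14, 30), (22, 28), (22, 30), (30, 28), (30, 30), (5, 28), (7, 30)}.

{(11, 13), (14, 28), (14, 30), (22, 28), (22, 30), (30, 28), (30, 30), (5, 28), (7, 30)}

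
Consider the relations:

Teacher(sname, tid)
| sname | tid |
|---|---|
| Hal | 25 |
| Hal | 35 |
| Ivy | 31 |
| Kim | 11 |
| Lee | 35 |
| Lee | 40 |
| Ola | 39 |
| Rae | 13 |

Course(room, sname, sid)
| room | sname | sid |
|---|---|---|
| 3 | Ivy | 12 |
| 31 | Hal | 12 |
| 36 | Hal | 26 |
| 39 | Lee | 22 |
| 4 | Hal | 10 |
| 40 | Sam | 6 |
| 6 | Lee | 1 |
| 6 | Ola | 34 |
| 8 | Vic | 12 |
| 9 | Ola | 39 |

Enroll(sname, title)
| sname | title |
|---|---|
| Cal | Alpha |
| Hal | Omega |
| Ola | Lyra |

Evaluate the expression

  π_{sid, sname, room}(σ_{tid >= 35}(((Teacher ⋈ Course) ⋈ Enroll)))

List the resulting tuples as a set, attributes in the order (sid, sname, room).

Natural join on sname: {(Hal, 25, 31, 12), (Hal, 25, 36, 26), (Hal, 25, 4, 10), (Hal, 35, 31, 12), (Hal, 35, 36, 26), (Hal, 35, 4, 10), (Ivy, 31, 3, 12), (Lee, 35, 39, 22), (Lee, 35, 6, 1), (Lee, 40, 39, 22), (Lee, 40, 6, 1), (Ola, 39, 6, 34), (Ola, 39, 9, 39)}
Natural join on sname: {(Hal, 25, 31, 12, Omega), (Hal, 25, 36, 26, Omega), (Hal, 25, 4, 10, Omega), (Hal, 35, 31, 12, Omega), (Hal, 35, 36, 26, Omega), (Hal, 35, 4, 10, Omega), (Ola, 39, 6, 34, Lyra), (Ola, 39, 9, 39, Lyra)}
Apply σ_{tid >= 35}; surviving tuples: {(Hal, 35, 31, 12, Omega), (Hal, 35, 36, 26, Omega), (Hal, 35, 4, 10, Omega), (Ola, 39, 6, 34, Lyra), (Ola, 39, 9, 39, Lyra)}
Keep only column(s) sid, sname, room: {(10, Hal, 4), (12, Hal, 31), (26, Hal, 36), (34, Ola, 6), (39, Ola, 9)}

{(10, Hal, 4), (12, Hal, 31), (26, Hal, 36), (34, Ola, 6), (39, Ola, 9)}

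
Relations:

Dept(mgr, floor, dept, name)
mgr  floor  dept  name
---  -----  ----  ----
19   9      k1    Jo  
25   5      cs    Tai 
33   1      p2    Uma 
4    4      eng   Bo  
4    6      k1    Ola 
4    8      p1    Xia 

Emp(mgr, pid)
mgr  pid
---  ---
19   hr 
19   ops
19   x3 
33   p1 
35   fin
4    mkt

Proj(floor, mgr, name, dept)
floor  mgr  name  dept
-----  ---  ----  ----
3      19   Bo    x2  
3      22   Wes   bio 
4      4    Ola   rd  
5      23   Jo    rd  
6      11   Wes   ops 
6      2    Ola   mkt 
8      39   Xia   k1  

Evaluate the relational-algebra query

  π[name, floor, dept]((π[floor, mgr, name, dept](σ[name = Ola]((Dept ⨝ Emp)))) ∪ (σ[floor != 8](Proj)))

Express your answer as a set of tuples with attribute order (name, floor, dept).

Joining Dept and Emp on mgr yields {(19, 9, k1, Jo, hr), (19, 9, k1, Jo, ops), (19, 9, k1, Jo, x3), (33, 1, p2, Uma, p1), (4, 4, eng, Bo, mkt), (4, 6, k1, Ola, mkt), (4, 8, p1, Xia, mkt)}.
Selection name = Ola: {(4, 6, k1, Ola, mkt)}
π[floor, mgr, name, dept]: project onto (floor, mgr, name, dept) → {(6, 4, Ola, k1)}
Selection floor != 8: {(3, 19, Bo, x2), (3, 22, Wes, bio), (4, 4, Ola, rd), (5, 23, Jo, rd), (6, 11, Wes, ops), (6, 2, Ola, mkt)}
Set union of the two operands is {(3, 19, Bo, x2), (3, 22, Wes, bio), (4, 4, Ola, rd), (5, 23, Jo, rd), (6, 11, Wes, ops), (6, 2, Ola, mkt), (6, 4, Ola, k1)}.
π[name, floor, dept]: project onto (name, floor, dept) → {(Bo, 3, x2), (Jo, 5, rd), (Ola, 4, rd), (Ola, 6, k1), (Ola, 6, mkt), (Wes, 3, bio), (Wes, 6, ops)}

{(Bo, 3, x2), (Jo, 5, rd), (Ola, 4, rd), (Ola, 6, k1), (Ola, 6, mkt), (Wes, 3, bio), (Wes, 6, ops)}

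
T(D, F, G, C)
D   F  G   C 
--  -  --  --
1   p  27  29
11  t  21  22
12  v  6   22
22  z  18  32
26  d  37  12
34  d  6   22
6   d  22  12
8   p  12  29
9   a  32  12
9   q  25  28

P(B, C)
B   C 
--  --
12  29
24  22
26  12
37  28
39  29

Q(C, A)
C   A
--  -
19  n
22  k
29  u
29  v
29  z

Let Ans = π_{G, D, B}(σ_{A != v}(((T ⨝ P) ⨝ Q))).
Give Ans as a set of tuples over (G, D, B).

Natural join on C: {(1, p, 27, 29, 12), (1, p, 27, 29, 39), (11, t, 21, 22, 24), (12, v, 6, 22, 24), (26, d, 37, 12, 26), (34, d, 6, 22, 24), (6, d, 22, 12, 26), (8, p, 12, 29, 12), (8, p, 12, 29, 39), (9, a, 32, 12, 26), (9, q, 25, 28, 37)}
Natural join on C: {(1, p, 27, 29, 12, u), (1, p, 27, 29, 12, v), (1, p, 27, 29, 12, z), (1, p, 27, 29, 39, u), (1, p, 27, 29, 39, v), (1, p, 27, 29, 39, z), (11, t, 21, 22, 24, k), (12, v, 6, 22, 24, k), (34, d, 6, 22, 24, k), (8, p, 12, 29, 12, u), (8, p, 12, 29, 12, v), (8, p, 12, 29, 12, z), (8, p, 12, 29, 39, u), (8, p, 12, 29, 39, v), (8, p, 12, 29, 39, z)}
Filtering on A != v leaves {(1, p, 27, 29, 12, u), (1, p, 27, 29, 12, z), (1, p, 27, 29, 39, u), (1, p, 27, 29, 39, z), (11, t, 21, 22, 24, k), (12, v, 6, 22, 24, k), (34, d, 6, 22, 24, k), (8, p, 12, 29, 12, u), (8, p, 12, 29, 12, z), (8, p, 12, 29, 39, u), (8, p, 12, 29, 39, z)}.
π[G, D, B]: project onto (G, D, B) (4 duplicate(s) eliminated) → {(12, 8, 12), (12, 8, 39), (21, 11, 24), (27, 1, 12), (27, 1, 39), (6, 12, 24), (6, 34, 24)}

{(12, 8, 12), (12, 8, 39), (21, 11, 24), (27, 1, 12), (27, 1, 39), (6, 12, 24), (6, 34, 24)}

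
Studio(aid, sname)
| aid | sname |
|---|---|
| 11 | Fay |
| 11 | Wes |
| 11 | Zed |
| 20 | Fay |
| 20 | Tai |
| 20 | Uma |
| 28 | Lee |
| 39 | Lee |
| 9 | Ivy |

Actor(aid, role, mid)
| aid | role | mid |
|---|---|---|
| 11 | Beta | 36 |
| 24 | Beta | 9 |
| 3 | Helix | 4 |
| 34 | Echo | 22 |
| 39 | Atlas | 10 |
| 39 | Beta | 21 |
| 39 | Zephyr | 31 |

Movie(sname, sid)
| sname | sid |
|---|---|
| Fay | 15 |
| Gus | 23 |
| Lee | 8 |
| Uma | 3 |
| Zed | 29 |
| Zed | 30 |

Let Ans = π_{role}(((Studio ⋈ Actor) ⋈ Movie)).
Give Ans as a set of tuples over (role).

Joining Studio and Actor on aid yields {(11, Fay, Beta, 36), (11, Wes, Beta, 36), (11, Zed, Beta, 36), (39, Lee, Atlas, 10), (39, Lee, Beta, 21), (39, Lee, Zephyr, 31)}.
Joining (Studio ⋈ Actor) and Movie on sname yields {(11, Fay, Beta, 36, 15), (11, Zed, Beta, 36, 29), (11, Zed, Beta, 36, 30), (39, Lee, Atlas, 10, 8), (39, Lee, Beta, 21, 8), (39, Lee, Zephyr, 31, 8)}.
π_{role} gives {Atlas, Beta, Zephyr} (3 duplicate(s) eliminated).

{Atlas, Beta, Zephyr}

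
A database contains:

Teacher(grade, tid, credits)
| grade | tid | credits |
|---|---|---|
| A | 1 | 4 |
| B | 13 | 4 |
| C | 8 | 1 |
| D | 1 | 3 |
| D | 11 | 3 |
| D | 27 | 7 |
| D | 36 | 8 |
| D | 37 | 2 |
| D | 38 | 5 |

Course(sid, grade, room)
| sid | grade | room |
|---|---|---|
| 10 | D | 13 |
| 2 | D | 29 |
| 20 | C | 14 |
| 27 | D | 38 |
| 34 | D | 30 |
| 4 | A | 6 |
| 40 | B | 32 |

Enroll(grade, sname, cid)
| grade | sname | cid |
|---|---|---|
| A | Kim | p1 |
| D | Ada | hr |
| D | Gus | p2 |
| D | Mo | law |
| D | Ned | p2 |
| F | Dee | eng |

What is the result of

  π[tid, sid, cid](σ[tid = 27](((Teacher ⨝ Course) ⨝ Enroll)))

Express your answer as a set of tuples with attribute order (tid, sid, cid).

{(27, 10, hr), (27, 10, law), (27, 10, p2), (27, 2, hr), (27, 2, law), (27, 2, p2), (27, 27, hr), (27, 27, law), (27, 27, p2), (27, 34, hr), (27, 34, law), (27, 34, p2)}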